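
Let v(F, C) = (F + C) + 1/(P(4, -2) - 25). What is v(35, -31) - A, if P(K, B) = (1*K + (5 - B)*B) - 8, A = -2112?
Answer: 90987/43 ≈ 2116.0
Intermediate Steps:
P(K, B) = -8 + K + B*(5 - B) (P(K, B) = (K + B*(5 - B)) - 8 = -8 + K + B*(5 - B))
v(F, C) = -1/43 + C + F (v(F, C) = (F + C) + 1/((-8 + 4 - 1*(-2)² + 5*(-2)) - 25) = (C + F) + 1/((-8 + 4 - 1*4 - 10) - 25) = (C + F) + 1/((-8 + 4 - 4 - 10) - 25) = (C + F) + 1/(-18 - 25) = (C + F) + 1/(-43) = (C + F) - 1/43 = -1/43 + C + F)
v(35, -31) - A = (-1/43 - 31 + 35) - 1*(-2112) = 171/43 + 2112 = 90987/43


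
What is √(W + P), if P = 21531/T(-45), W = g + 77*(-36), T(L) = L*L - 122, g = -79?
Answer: I*√10283663566/1903 ≈ 53.289*I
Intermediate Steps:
T(L) = -122 + L² (T(L) = L² - 122 = -122 + L²)
W = -2851 (W = -79 + 77*(-36) = -79 - 2772 = -2851)
P = 21531/1903 (P = 21531/(-122 + (-45)²) = 21531/(-122 + 2025) = 21531/1903 ≈ 11.314)
√(W + P) = √(-2851 + 21531/1903) = √(-5403922/1903) = I*√10283663566/1903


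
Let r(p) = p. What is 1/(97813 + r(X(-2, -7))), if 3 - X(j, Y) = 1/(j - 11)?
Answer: 13/1271609 ≈ 1.0223e-5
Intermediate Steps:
X(j, Y) = 3 - 1/(-11 + j) (X(j, Y) = 3 - 1/(j - 11) = 3 - 1/(-11 + j))
1/(97813 + r(X(-2, -7))) = 1/(97813 + (-34 + 3*(-2))/(-11 - 2)) = 1/(97813 + (-34 - 6)/(-13)) = 1/(97813 - 1/13*(-40)) = 1/(97813 + 40/13) = 1/(1271609/13) = 13/1271609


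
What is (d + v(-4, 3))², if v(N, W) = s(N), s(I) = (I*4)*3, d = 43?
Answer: 25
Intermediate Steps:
s(I) = 12*I (s(I) = (4*I)*3 = 12*I)
v(N, W) = 12*N
(d + v(-4, 3))² = (43 + 12*(-4))² = (43 - 48)² = (-5)² = 25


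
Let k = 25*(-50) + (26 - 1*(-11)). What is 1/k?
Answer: -1/1213 ≈ -0.00082440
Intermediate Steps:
k = -1213 (k = -1250 + (26 + 11) = -1250 + 37 = -1213)
1/k = 1/(-1213) = -1/1213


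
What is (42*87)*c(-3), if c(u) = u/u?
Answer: 3654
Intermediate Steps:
c(u) = 1
(42*87)*c(-3) = (42*87)*1 = 3654*1 = 3654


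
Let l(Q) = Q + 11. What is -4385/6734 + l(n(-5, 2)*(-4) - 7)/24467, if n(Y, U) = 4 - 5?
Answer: -107233923/164760778 ≈ -0.65085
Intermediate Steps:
n(Y, U) = -1
l(Q) = 11 + Q
-4385/6734 + l(n(-5, 2)*(-4) - 7)/24467 = -4385/6734 + (11 + (-1*(-4) - 7))/24467 = -4385*1/6734 + (11 + (4 - 7))*(1/24467) = -4385/6734 + (11 - 3)*(1/24467) = -4385/6734 + 8*(1/24467) = -4385/6734 + 8/24467 = -107233923/164760778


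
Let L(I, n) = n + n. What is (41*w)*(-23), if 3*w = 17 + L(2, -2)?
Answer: -12259/3 ≈ -4086.3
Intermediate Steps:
L(I, n) = 2*n
w = 13/3 (w = (17 + 2*(-2))/3 = (17 - 4)/3 = (1/3)*13 = 13/3 ≈ 4.3333)
(41*w)*(-23) = (41*(13/3))*(-23) = (533/3)*(-23) = -12259/3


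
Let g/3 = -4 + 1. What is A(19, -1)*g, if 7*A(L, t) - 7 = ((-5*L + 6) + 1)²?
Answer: -69759/7 ≈ -9965.6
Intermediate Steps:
g = -9 (g = 3*(-4 + 1) = 3*(-3) = -9)
A(L, t) = 1 + (7 - 5*L)²/7 (A(L, t) = 1 + ((-5*L + 6) + 1)²/7 = 1 + ((6 - 5*L) + 1)²/7 = 1 + (7 - 5*L)²/7)
A(19, -1)*g = (1 + (-7 + 5*19)²/7)*(-9) = (1 + (-7 + 95)²/7)*(-9) = (1 + (⅐)*88²)*(-9) = (1 + (⅐)*7744)*(-9) = (1 + 7744/7)*(-9) = (7751/7)*(-9) = -69759/7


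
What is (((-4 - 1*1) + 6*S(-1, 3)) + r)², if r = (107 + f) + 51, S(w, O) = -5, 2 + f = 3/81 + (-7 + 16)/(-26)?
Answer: 7178325625/492804 ≈ 14566.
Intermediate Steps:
f = -1621/702 (f = -2 + (3/81 + (-7 + 16)/(-26)) = -2 + (3*(1/81) + 9*(-1/26)) = -2 + (1/27 - 9/26) = -2 - 217/702 = -1621/702 ≈ -2.3091)
r = 109295/702 (r = (107 - 1621/702) + 51 = 73493/702 + 51 = 109295/702 ≈ 155.69)
(((-4 - 1*1) + 6*S(-1, 3)) + r)² = (((-4 - 1*1) + 6*(-5)) + 109295/702)² = (((-4 - 1) - 30) + 109295/702)² = ((-5 - 30) + 109295/702)² = (-35 + 109295/702)² = (84725/702)² = 7178325625/492804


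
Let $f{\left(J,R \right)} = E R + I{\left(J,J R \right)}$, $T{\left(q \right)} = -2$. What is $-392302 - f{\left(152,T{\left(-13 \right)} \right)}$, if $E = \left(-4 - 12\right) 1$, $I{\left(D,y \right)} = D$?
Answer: $-392486$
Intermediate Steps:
$E = -16$ ($E = \left(-16\right) 1 = -16$)
$f{\left(J,R \right)} = J - 16 R$ ($f{\left(J,R \right)} = - 16 R + J = J - 16 R$)
$-392302 - f{\left(152,T{\left(-13 \right)} \right)} = -392302 - \left(152 - -32\right) = -392302 - \left(152 + 32\right) = -392302 - 184 = -392486$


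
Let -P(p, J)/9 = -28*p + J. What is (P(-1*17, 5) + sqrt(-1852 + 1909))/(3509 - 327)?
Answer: -117/86 + sqrt(57)/3182 ≈ -1.3581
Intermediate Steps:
P(p, J) = -9*J + 252*p (P(p, J) = -9*(-28*p + J) = -9*(J - 28*p) = -9*J + 252*p)
(P(-1*17, 5) + sqrt(-1852 + 1909))/(3509 - 327) = ((-9*5 + 252*(-1*17)) + sqrt(-1852 + 1909))/(3509 - 327) = ((-45 + 252*(-17)) + sqrt(57))/3182 = ((-45 - 4284) + sqrt(57))*(1/3182) = (-4329 + sqrt(57))*(1/3182) = -117/86 + sqrt(57)/3182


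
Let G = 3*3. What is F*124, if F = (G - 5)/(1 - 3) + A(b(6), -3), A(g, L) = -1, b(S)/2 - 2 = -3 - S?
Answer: -372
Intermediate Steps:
b(S) = -2 - 2*S (b(S) = 4 + 2*(-3 - S) = 4 + (-6 - 2*S) = -2 - 2*S)
G = 9
F = -3 (F = (9 - 5)/(1 - 3) - 1 = 4/(-2) - 1 = 4*(-½) - 1 = -2 - 1 = -3)
F*124 = -3*124 = -372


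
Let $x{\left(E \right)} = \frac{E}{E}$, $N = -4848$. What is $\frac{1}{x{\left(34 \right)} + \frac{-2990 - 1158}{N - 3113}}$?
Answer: $\frac{7961}{12109} \approx 0.65744$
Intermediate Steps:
$x{\left(E \right)} = 1$
$\frac{1}{x{\left(34 \right)} + \frac{-2990 - 1158}{N - 3113}} = \frac{1}{1 + \frac{-2990 - 1158}{-4848 - 3113}} = \frac{1}{1 - \frac{4148}{-7961}} = \frac{1}{1 - - \frac{4148}{7961}} = \frac{1}{1 + \frac{4148}{7961}} = \frac{1}{\frac{12109}{7961}} = \frac{7961}{12109}$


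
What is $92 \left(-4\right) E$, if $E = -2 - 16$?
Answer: $6624$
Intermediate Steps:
$E = -18$ ($E = -2 - 16 = -18$)
$92 \left(-4\right) E = 92 \left(-4\right) \left(-18\right) = \left(-368\right) \left(-18\right) = 6624$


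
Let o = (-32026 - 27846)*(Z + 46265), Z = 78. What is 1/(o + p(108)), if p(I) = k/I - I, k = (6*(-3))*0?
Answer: -1/2774648204 ≈ -3.6041e-10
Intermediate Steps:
k = 0 (k = -18*0 = 0)
p(I) = -I (p(I) = 0/I - I = 0 - I = -I)
o = -2774648096 (o = (-32026 - 27846)*(78 + 46265) = -59872*46343 = -2774648096)
1/(o + p(108)) = 1/(-2774648096 - 1*108) = 1/(-2774648096 - 108) = 1/(-2774648204) = -1/2774648204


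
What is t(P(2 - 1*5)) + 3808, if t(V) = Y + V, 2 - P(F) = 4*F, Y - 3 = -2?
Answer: 3823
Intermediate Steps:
Y = 1 (Y = 3 - 2 = 1)
P(F) = 2 - 4*F
t(V) = 1 + V
t(P(2 - 1*5)) + 3808 = (1 + (2 - 4*(2 - 1*5))) + 3808 = (1 + (2 - 4*(2 - 5))) + 3808 = (1 + (2 - 4*(-3))) + 3808 = (1 + (2 + 12)) + 3808 = (1 + 14) + 3808 = 15 + 3808 = 3823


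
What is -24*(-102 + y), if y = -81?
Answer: 4392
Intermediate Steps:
-24*(-102 + y) = -24*(-102 - 81) = -24*(-183) = 4392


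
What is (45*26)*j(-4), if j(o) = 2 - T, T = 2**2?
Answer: -2340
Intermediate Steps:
T = 4
j(o) = -2 (j(o) = 2 - 1*4 = 2 - 4 = -2)
(45*26)*j(-4) = (45*26)*(-2) = 1170*(-2) = -2340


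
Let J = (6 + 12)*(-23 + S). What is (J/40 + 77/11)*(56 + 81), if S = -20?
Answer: -33839/20 ≈ -1691.9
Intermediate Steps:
J = -774 (J = (6 + 12)*(-23 - 20) = 18*(-43) = -774)
(J/40 + 77/11)*(56 + 81) = (-774/40 + 77/11)*(56 + 81) = (-774*1/40 + 77*(1/11))*137 = (-387/20 + 7)*137 = -247/20*137 = -33839/20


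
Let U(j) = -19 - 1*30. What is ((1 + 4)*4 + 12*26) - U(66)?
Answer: 381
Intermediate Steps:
U(j) = -49 (U(j) = -19 - 30 = -49)
((1 + 4)*4 + 12*26) - U(66) = ((1 + 4)*4 + 12*26) - 1*(-49) = (5*4 + 312) + 49 = (20 + 312) + 49 = 332 + 49 = 381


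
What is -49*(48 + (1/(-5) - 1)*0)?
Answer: -2352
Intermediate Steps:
-49*(48 + (1/(-5) - 1)*0) = -49*(48 + (-1/5 - 1)*0) = -49*(48 - 6/5*0) = -49*(48 + 0) = -49*48 = -2352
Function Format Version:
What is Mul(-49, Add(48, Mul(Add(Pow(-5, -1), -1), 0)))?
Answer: -2352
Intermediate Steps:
Mul(-49, Add(48, Mul(Add(Pow(-5, -1), -1), 0))) = Mul(-49, Add(48, Mul(Add(Rational(-1, 5), -1), 0))) = Mul(-49, Add(48, Mul(Rational(-6, 5), 0))) = Mul(-49, Add(48, 0)) = Mul(-49, 48) = -2352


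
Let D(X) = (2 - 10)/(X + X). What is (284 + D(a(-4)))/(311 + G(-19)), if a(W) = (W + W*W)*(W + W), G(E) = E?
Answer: 6817/7008 ≈ 0.97275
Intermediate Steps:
a(W) = 2*W*(W + W²) (a(W) = (W + W²)*(2*W) = 2*W*(W + W²))
D(X) = -4/X (D(X) = -8*1/(2*X) = -4/X)
(284 + D(a(-4)))/(311 + G(-19)) = (284 - 4*1/(32*(1 - 4)))/(311 - 19) = (284 - 4/(2*16*(-3)))/292 = (284 - 4/(-96))*(1/292) = (284 - 4*(-1/96))*(1/292) = (284 + 1/24)*(1/292) = (6817/24)*(1/292) = 6817/7008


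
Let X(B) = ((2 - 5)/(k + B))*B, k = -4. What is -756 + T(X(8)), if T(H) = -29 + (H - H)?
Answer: -785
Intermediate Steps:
X(B) = -3*B/(-4 + B) (X(B) = ((2 - 5)/(-4 + B))*B = (-3/(-4 + B))*B = -3*B/(-4 + B))
T(H) = -29 (T(H) = -29 + 0 = -29)
-756 + T(X(8)) = -756 - 29 = -785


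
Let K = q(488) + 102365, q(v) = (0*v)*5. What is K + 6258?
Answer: 108623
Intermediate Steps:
q(v) = 0 (q(v) = 0*5 = 0)
K = 102365 (K = 0 + 102365 = 102365)
K + 6258 = 102365 + 6258 = 108623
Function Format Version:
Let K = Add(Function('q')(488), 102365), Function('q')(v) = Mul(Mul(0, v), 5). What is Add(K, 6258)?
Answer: 108623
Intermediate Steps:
Function('q')(v) = 0 (Function('q')(v) = Mul(0, 5) = 0)
K = 102365 (K = Add(0, 102365) = 102365)
Add(K, 6258) = Add(102365, 6258) = 108623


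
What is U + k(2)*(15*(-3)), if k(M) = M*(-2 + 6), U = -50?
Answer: -410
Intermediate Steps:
k(M) = 4*M (k(M) = M*4 = 4*M)
U + k(2)*(15*(-3)) = -50 + (4*2)*(15*(-3)) = -50 + 8*(-45) = -50 - 360 = -410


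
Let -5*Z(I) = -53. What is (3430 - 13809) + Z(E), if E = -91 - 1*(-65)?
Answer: -51842/5 ≈ -10368.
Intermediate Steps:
E = -26 (E = -91 + 65 = -26)
Z(I) = 53/5 (Z(I) = -⅕*(-53) = 53/5)
(3430 - 13809) + Z(E) = (3430 - 13809) + 53/5 = -10379 + 53/5 = -51842/5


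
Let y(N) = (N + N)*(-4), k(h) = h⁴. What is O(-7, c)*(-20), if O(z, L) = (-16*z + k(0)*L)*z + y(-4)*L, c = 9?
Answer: 9920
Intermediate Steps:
y(N) = -8*N (y(N) = (2*N)*(-4) = -8*N)
O(z, L) = -16*z² + 32*L (O(z, L) = (-16*z + 0⁴*L)*z + (-8*(-4))*L = (-16*z + 0*L)*z + 32*L = (-16*z + 0)*z + 32*L = (-16*z)*z + 32*L = -16*z² + 32*L)
O(-7, c)*(-20) = (-16*(-7)² + 32*9)*(-20) = (-16*49 + 288)*(-20) = (-784 + 288)*(-20) = -496*(-20) = 9920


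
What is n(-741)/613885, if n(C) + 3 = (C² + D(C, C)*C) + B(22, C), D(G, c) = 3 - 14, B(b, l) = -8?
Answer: 557221/613885 ≈ 0.90770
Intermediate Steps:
D(G, c) = -11
n(C) = -11 + C² - 11*C (n(C) = -3 + ((C² - 11*C) - 8) = -3 + (-8 + C² - 11*C) = -11 + C² - 11*C)
n(-741)/613885 = (-11 + (-741)² - 11*(-741))/613885 = (-11 + 549081 + 8151)*(1/613885) = 557221*(1/613885) = 557221/613885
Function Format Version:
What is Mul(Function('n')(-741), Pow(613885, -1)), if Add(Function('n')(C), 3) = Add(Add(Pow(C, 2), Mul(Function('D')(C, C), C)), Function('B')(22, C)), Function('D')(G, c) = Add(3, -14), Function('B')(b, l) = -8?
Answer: Rational(557221, 613885) ≈ 0.90770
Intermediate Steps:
Function('D')(G, c) = -11
Function('n')(C) = Add(-11, Pow(C, 2), Mul(-11, C)) (Function('n')(C) = Add(-3, Add(Add(Pow(C, 2), Mul(-11, C)), -8)) = Add(-3, Add(-8, Pow(C, 2), Mul(-11, C))) = Add(-11, Pow(C, 2), Mul(-11, C)))
Mul(Function('n')(-741), Pow(613885, -1)) = Mul(Add(-11, Pow(-741, 2), Mul(-11, -741)), Pow(613885, -1)) = Mul(Add(-11, 549081, 8151), Rational(1, 613885)) = Mul(557221, Rational(1, 613885)) = Rational(557221, 613885)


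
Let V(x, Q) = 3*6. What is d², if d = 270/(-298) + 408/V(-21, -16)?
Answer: 94614529/199809 ≈ 473.52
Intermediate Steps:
V(x, Q) = 18
d = 9727/447 (d = 270/(-298) + 408/18 = 270*(-1/298) + 408*(1/18) = -135/149 + 68/3 = 9727/447 ≈ 21.761)
d² = (9727/447)² = 94614529/199809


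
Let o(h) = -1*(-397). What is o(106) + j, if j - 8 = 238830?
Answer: 239235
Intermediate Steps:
j = 238838 (j = 8 + 238830 = 238838)
o(h) = 397
o(106) + j = 397 + 238838 = 239235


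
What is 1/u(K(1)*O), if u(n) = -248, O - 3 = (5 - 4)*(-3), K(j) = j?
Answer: -1/248 ≈ -0.0040323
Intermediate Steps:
O = 0 (O = 3 + (5 - 4)*(-3) = 3 + 1*(-3) = 3 - 3 = 0)
1/u(K(1)*O) = 1/(-248) = -1/248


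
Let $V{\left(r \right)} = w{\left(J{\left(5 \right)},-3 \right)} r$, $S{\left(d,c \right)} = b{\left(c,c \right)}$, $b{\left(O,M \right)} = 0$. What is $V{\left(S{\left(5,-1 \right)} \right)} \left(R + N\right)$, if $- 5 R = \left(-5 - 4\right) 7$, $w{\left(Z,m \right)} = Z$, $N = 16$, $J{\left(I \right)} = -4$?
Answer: $0$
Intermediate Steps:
$S{\left(d,c \right)} = 0$
$V{\left(r \right)} = - 4 r$
$R = \frac{63}{5}$ ($R = - \frac{\left(-5 - 4\right) 7}{5} = - \frac{\left(-9\right) 7}{5} = \left(- \frac{1}{5}\right) \left(-63\right) = \frac{63}{5} \approx 12.6$)
$V{\left(S{\left(5,-1 \right)} \right)} \left(R + N\right) = \left(-4\right) 0 \left(\frac{63}{5} + 16\right) = 0 \cdot \frac{143}{5} = 0$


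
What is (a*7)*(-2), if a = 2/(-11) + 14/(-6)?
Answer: 1162/33 ≈ 35.212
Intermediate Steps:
a = -83/33 (a = 2*(-1/11) + 14*(-⅙) = -2/11 - 7/3 = -83/33 ≈ -2.5152)
(a*7)*(-2) = -83/33*7*(-2) = -581/33*(-2) = 1162/33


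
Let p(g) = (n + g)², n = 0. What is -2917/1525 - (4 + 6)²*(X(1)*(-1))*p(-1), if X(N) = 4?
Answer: 607083/1525 ≈ 398.09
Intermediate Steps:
p(g) = g² (p(g) = (0 + g)² = g²)
-2917/1525 - (4 + 6)²*(X(1)*(-1))*p(-1) = -2917/1525 - (4 + 6)²*(4*(-1))*(-1)² = -2917*1/1525 - 10²*(-4*1) = -2917/1525 - 100*(-4) = -2917/1525 - 1*(-400) = -2917/1525 + 400 = 607083/1525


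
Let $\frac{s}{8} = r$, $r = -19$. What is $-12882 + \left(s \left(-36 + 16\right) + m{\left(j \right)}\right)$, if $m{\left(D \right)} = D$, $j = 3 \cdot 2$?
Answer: $-9836$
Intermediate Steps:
$s = -152$ ($s = 8 \left(-19\right) = -152$)
$j = 6$
$-12882 + \left(s \left(-36 + 16\right) + m{\left(j \right)}\right) = -12882 - \left(-6 + 152 \left(-36 + 16\right)\right) = -12882 + \left(\left(-152\right) \left(-20\right) + 6\right) = -12882 + \left(3040 + 6\right) = -12882 + 3046 = -9836$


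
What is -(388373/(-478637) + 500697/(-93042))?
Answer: 30643012295/4948149306 ≈ 6.1928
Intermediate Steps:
-(388373/(-478637) + 500697/(-93042)) = -(388373*(-1/478637) + 500697*(-1/93042)) = -(-388373/478637 - 55633/10338) = -1*(-30643012295/4948149306) = 30643012295/4948149306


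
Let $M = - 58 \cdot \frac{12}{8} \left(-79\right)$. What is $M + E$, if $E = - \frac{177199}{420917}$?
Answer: $\frac{2892785342}{420917} \approx 6872.6$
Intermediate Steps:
$M = 6873$ ($M = - 58 \cdot 12 \cdot \frac{1}{8} \left(-79\right) = \left(-58\right) \frac{3}{2} \left(-79\right) = \left(-87\right) \left(-79\right) = 6873$)
$E = - \frac{177199}{420917}$ ($E = \left(-177199\right) \frac{1}{420917} = - \frac{177199}{420917} \approx -0.42098$)
$M + E = 6873 - \frac{177199}{420917} = \frac{2892785342}{420917}$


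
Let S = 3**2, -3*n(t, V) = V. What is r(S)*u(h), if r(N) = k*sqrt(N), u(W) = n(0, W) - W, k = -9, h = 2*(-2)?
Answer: -144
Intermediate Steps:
n(t, V) = -V/3
S = 9
h = -4
u(W) = -4*W/3 (u(W) = -W/3 - W = -4*W/3)
r(N) = -9*sqrt(N)
r(S)*u(h) = (-9*sqrt(9))*(-4/3*(-4)) = -9*3*(16/3) = -27*16/3 = -144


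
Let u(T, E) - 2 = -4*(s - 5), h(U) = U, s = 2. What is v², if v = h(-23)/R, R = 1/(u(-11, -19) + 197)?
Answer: 23551609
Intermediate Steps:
u(T, E) = 14 (u(T, E) = 2 - 4*(2 - 5) = 2 - 4*(-3) = 2 + 12 = 14)
R = 1/211 (R = 1/(14 + 197) = 1/211 ≈ 0.0047393)
v = -4853 (v = -23/1/211 = -23*211 = -4853)
v² = (-4853)² = 23551609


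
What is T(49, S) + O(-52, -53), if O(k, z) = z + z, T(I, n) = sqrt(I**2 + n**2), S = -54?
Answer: -106 + sqrt(5317) ≈ -33.082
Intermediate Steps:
O(k, z) = 2*z
T(49, S) + O(-52, -53) = sqrt(49**2 + (-54)**2) + 2*(-53) = sqrt(2401 + 2916) - 106 = sqrt(5317) - 106 = -106 + sqrt(5317)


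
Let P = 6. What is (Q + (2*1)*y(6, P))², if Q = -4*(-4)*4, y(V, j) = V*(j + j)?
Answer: 43264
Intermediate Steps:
y(V, j) = 2*V*j (y(V, j) = V*(2*j) = 2*V*j)
Q = 64 (Q = 16*4 = 64)
(Q + (2*1)*y(6, P))² = (64 + (2*1)*(2*6*6))² = (64 + 2*72)² = (64 + 144)² = 208² = 43264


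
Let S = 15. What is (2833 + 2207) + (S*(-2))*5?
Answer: 4890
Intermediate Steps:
(2833 + 2207) + (S*(-2))*5 = (2833 + 2207) + (15*(-2))*5 = 5040 - 30*5 = 5040 - 150 = 4890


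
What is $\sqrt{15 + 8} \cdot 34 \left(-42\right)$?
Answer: $- 1428 \sqrt{23} \approx -6848.4$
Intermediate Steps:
$\sqrt{15 + 8} \cdot 34 \left(-42\right) = \sqrt{23} \cdot 34 \left(-42\right) = 34 \sqrt{23} \left(-42\right) = - 1428 \sqrt{23}$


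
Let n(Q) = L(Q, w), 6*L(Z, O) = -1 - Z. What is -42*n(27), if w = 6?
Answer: 196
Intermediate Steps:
L(Z, O) = -⅙ - Z/6 (L(Z, O) = (-1 - Z)/6 = -⅙ - Z/6)
n(Q) = -⅙ - Q/6
-42*n(27) = -42*(-⅙ - ⅙*27) = -42*(-⅙ - 9/2) = -42*(-14/3) = 196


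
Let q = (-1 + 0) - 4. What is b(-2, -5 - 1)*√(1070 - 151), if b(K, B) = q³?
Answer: -125*√919 ≈ -3789.4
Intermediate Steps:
q = -5 (q = -1 - 4 = -5)
b(K, B) = -125 (b(K, B) = (-5)³ = -125)
b(-2, -5 - 1)*√(1070 - 151) = -125*√(1070 - 151) = -125*√919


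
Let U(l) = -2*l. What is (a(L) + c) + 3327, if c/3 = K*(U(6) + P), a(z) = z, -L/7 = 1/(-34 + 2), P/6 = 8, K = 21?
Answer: 179047/32 ≈ 5595.2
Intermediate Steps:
P = 48 (P = 6*8 = 48)
L = 7/32 (L = -7/(-34 + 2) = -7/(-32) = -7*(-1/32) = 7/32 ≈ 0.21875)
c = 2268 (c = 3*(21*(-2*6 + 48)) = 3*(21*(-12 + 48)) = 3*(21*36) = 3*756 = 2268)
(a(L) + c) + 3327 = (7/32 + 2268) + 3327 = 72583/32 + 3327 = 179047/32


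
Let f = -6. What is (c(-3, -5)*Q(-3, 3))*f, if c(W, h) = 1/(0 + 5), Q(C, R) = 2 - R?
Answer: 6/5 ≈ 1.2000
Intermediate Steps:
c(W, h) = 1/5
(c(-3, -5)*Q(-3, 3))*f = ((2 - 1*3)/5)*(-6) = ((2 - 3)/5)*(-6) = ((1/5)*(-1))*(-6) = -1/5*(-6) = 6/5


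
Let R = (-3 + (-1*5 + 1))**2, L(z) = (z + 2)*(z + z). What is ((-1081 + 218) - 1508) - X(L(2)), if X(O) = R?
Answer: -2420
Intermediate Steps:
L(z) = 2*z*(2 + z) (L(z) = (2 + z)*(2*z) = 2*z*(2 + z))
R = 49 (R = (-3 + (-5 + 1))**2 = (-3 - 4)**2 = (-7)**2 = 49)
X(O) = 49
((-1081 + 218) - 1508) - X(L(2)) = ((-1081 + 218) - 1508) - 1*49 = (-863 - 1508) - 49 = -2371 - 49 = -2420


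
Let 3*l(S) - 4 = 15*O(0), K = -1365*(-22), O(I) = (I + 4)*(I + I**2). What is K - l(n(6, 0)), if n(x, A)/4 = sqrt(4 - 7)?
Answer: 90086/3 ≈ 30029.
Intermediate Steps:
O(I) = (4 + I)*(I + I**2)
n(x, A) = 4*I*sqrt(3) (n(x, A) = 4*sqrt(4 - 7) = 4*sqrt(-3) = 4*(I*sqrt(3)) = 4*I*sqrt(3))
K = 30030
l(S) = 4/3 (l(S) = 4/3 + (15*(0*(4 + 0**2 + 5*0)))/3 = 4/3 + (15*(0*(4 + 0 + 0)))/3 = 4/3 + (15*(0*4))/3 = 4/3 + (15*0)/3 = 4/3 + (1/3)*0 = 4/3 + 0 = 4/3)
K - l(n(6, 0)) = 30030 - 1*4/3 = 30030 - 4/3 = 90086/3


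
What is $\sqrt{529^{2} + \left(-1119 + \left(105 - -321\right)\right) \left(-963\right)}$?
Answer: $160 \sqrt{37} \approx 973.24$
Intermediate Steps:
$\sqrt{529^{2} + \left(-1119 + \left(105 - -321\right)\right) \left(-963\right)} = \sqrt{279841 + \left(-1119 + \left(105 + 321\right)\right) \left(-963\right)} = \sqrt{279841 + \left(-1119 + 426\right) \left(-963\right)} = \sqrt{279841 - -667359} = \sqrt{279841 + 667359} = \sqrt{947200} = 160 \sqrt{37}$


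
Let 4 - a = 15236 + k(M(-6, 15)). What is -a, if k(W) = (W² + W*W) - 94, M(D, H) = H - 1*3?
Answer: 15426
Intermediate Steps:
M(D, H) = -3 + H (M(D, H) = H - 3 = -3 + H)
k(W) = -94 + 2*W² (k(W) = (W² + W²) - 94 = 2*W² - 94 = -94 + 2*W²)
a = -15426 (a = 4 - (15236 + (-94 + 2*(-3 + 15)²)) = 4 - (15236 + (-94 + 2*12²)) = 4 - (15236 + (-94 + 2*144)) = 4 - (15236 + (-94 + 288)) = 4 - (15236 + 194) = 4 - 1*15430 = 4 - 15430 = -15426)
-a = -1*(-15426) = 15426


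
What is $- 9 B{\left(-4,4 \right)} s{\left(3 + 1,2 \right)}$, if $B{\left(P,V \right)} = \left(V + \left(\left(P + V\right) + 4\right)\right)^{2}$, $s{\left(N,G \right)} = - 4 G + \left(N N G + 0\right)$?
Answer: $-13824$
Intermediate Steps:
$s{\left(N,G \right)} = - 4 G + G N^{2}$ ($s{\left(N,G \right)} = - 4 G + \left(N^{2} G + 0\right) = - 4 G + \left(G N^{2} + 0\right) = - 4 G + G N^{2}$)
$B{\left(P,V \right)} = \left(4 + P + 2 V\right)^{2}$ ($B{\left(P,V \right)} = \left(V + \left(4 + P + V\right)\right)^{2} = \left(4 + P + 2 V\right)^{2}$)
$- 9 B{\left(-4,4 \right)} s{\left(3 + 1,2 \right)} = - 9 \left(4 - 4 + 2 \cdot 4\right)^{2} \cdot 2 \left(-4 + \left(3 + 1\right)^{2}\right) = - 9 \left(4 - 4 + 8\right)^{2} \cdot 2 \left(-4 + 4^{2}\right) = - 9 \cdot 8^{2} \cdot 2 \left(-4 + 16\right) = \left(-9\right) 64 \cdot 2 \cdot 12 = \left(-576\right) 24 = -13824$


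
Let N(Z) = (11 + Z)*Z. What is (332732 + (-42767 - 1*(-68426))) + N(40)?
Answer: 360431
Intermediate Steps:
N(Z) = Z*(11 + Z)
(332732 + (-42767 - 1*(-68426))) + N(40) = (332732 + (-42767 - 1*(-68426))) + 40*(11 + 40) = (332732 + (-42767 + 68426)) + 40*51 = (332732 + 25659) + 2040 = 358391 + 2040 = 360431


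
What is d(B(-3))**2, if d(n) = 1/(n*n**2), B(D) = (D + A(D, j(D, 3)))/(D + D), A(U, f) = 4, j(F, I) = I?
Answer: 46656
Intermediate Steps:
B(D) = (4 + D)/(2*D) (B(D) = (D + 4)/(D + D) = (4 + D)/((2*D)) = (4 + D)*(1/(2*D)) = (4 + D)/(2*D))
d(n) = n**(-3) (d(n) = 1/(n**3) = n**(-3))
d(B(-3))**2 = (((1/2)*(4 - 3)/(-3))**(-3))**2 = (((1/2)*(-1/3)*1)**(-3))**2 = ((-1/6)**(-3))**2 = (-216)**2 = 46656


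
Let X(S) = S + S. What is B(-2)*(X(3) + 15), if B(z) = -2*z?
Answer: 84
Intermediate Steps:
X(S) = 2*S
B(-2)*(X(3) + 15) = (-2*(-2))*(2*3 + 15) = 4*(6 + 15) = 4*21 = 84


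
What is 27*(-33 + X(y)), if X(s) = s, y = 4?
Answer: -783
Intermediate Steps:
27*(-33 + X(y)) = 27*(-33 + 4) = 27*(-29) = -783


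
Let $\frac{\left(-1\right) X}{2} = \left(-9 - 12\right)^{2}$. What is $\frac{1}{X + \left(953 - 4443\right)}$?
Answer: $- \frac{1}{4372} \approx -0.00022873$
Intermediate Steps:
$X = -882$ ($X = - 2 \left(-9 - 12\right)^{2} = - 2 \left(-21\right)^{2} = \left(-2\right) 441 = -882$)
$\frac{1}{X + \left(953 - 4443\right)} = \frac{1}{-882 + \left(953 - 4443\right)} = \frac{1}{-882 - 3490} = \frac{1}{-4372} = - \frac{1}{4372}$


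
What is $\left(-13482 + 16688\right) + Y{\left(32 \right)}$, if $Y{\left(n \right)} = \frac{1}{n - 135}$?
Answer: $\frac{330217}{103} \approx 3206.0$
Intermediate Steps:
$Y{\left(n \right)} = \frac{1}{-135 + n}$
$\left(-13482 + 16688\right) + Y{\left(32 \right)} = \left(-13482 + 16688\right) + \frac{1}{-135 + 32} = 3206 + \frac{1}{-103} = 3206 - \frac{1}{103} = \frac{330217}{103}$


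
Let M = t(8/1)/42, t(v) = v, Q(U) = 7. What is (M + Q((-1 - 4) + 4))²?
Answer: 22801/441 ≈ 51.703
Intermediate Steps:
M = 4/21 (M = (8/1)/42 = (8*1)*(1/42) = 8*(1/42) = 4/21 ≈ 0.19048)
(M + Q((-1 - 4) + 4))² = (4/21 + 7)² = (151/21)² = 22801/441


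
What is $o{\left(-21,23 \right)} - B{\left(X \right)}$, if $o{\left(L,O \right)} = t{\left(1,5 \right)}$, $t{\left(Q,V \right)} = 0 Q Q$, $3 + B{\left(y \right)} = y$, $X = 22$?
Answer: $-19$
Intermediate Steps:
$B{\left(y \right)} = -3 + y$
$t{\left(Q,V \right)} = 0$ ($t{\left(Q,V \right)} = 0 Q = 0$)
$o{\left(L,O \right)} = 0$
$o{\left(-21,23 \right)} - B{\left(X \right)} = 0 - \left(-3 + 22\right) = 0 - 19 = -19$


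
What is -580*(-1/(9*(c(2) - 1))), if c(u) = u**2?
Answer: 580/27 ≈ 21.481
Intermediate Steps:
-580*(-1/(9*(c(2) - 1))) = -580*(-1/(9*(2**2 - 1))) = -580*(-1/(9*(4 - 1))) = -580/((-9*3)) = -580/(-27) = -580*(-1/27) = 580/27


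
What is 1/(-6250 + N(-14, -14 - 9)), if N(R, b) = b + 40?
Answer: -1/6233 ≈ -0.00016044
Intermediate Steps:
N(R, b) = 40 + b
1/(-6250 + N(-14, -14 - 9)) = 1/(-6250 + (40 + (-14 - 9))) = 1/(-6250 + (40 - 23)) = 1/(-6250 + 17) = 1/(-6233) = -1/6233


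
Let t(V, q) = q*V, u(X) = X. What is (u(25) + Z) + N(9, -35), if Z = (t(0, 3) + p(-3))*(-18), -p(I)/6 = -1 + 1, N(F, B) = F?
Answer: 34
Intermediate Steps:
t(V, q) = V*q
p(I) = 0 (p(I) = -6*(-1 + 1) = -6*0 = 0)
Z = 0 (Z = (0*3 + 0)*(-18) = (0 + 0)*(-18) = 0*(-18) = 0)
(u(25) + Z) + N(9, -35) = (25 + 0) + 9 = 25 + 9 = 34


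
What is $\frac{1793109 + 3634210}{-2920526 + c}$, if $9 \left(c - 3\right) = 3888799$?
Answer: $- \frac{48845871}{22395908} \approx -2.181$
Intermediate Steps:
$c = \frac{3888826}{9}$ ($c = 3 + \frac{1}{9} \cdot 3888799 = 3 + \frac{3888799}{9} = \frac{3888826}{9} \approx 4.3209 \cdot 10^{5}$)
$\frac{1793109 + 3634210}{-2920526 + c} = \frac{1793109 + 3634210}{-2920526 + \frac{3888826}{9}} = \frac{5427319}{- \frac{22395908}{9}} = 5427319 \left(- \frac{9}{22395908}\right) = - \frac{48845871}{22395908}$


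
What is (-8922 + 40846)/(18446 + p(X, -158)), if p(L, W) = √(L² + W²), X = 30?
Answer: 147217526/85057263 - 15962*√6466/85057263 ≈ 1.7157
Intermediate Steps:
(-8922 + 40846)/(18446 + p(X, -158)) = (-8922 + 40846)/(18446 + √(30² + (-158)²)) = 31924/(18446 + √(900 + 24964)) = 31924/(18446 + √25864) = 31924/(18446 + 2*√6466)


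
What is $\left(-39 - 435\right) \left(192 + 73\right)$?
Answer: $-125610$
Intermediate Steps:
$\left(-39 - 435\right) \left(192 + 73\right) = \left(-474\right) 265 = -125610$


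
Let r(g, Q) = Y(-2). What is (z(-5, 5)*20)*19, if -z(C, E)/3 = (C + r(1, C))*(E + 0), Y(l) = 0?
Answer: 28500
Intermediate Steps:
r(g, Q) = 0
z(C, E) = -3*C*E (z(C, E) = -3*(C + 0)*(E + 0) = -3*C*E)
(z(-5, 5)*20)*19 = (-3*(-5)*5*20)*19 = (75*20)*19 = 1500*19 = 28500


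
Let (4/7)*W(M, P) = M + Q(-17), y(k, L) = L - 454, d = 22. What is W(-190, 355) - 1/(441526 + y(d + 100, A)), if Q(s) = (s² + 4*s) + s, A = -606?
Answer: 5395708/220233 ≈ 24.500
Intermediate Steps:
Q(s) = s² + 5*s
y(k, L) = -454 + L
W(M, P) = 357 + 7*M/4 (W(M, P) = 7*(M - 17*(5 - 17))/4 = 7*(M - 17*(-12))/4 = 7*(M + 204)/4 = 7*(204 + M)/4 = 357 + 7*M/4)
W(-190, 355) - 1/(441526 + y(d + 100, A)) = (357 + (7/4)*(-190)) - 1/(441526 + (-454 - 606)) = (357 - 665/2) - 1/(441526 - 1060) = 49/2 - 1/440466 = 5395708/220233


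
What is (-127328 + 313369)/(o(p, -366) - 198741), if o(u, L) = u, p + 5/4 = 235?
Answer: -744164/794029 ≈ -0.93720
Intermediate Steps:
p = 935/4 (p = -5/4 + 235 = 935/4 ≈ 233.75)
(-127328 + 313369)/(o(p, -366) - 198741) = (-127328 + 313369)/(935/4 - 198741) = 186041/(-794029/4) = 186041*(-4/794029) = -744164/794029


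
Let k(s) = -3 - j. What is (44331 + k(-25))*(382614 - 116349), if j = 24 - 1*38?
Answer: 11806722630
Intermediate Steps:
j = -14 (j = 24 - 38 = -14)
k(s) = 11 (k(s) = -3 - 1*(-14) = -3 + 14 = 11)
(44331 + k(-25))*(382614 - 116349) = (44331 + 11)*(382614 - 116349) = 44342*266265 = 11806722630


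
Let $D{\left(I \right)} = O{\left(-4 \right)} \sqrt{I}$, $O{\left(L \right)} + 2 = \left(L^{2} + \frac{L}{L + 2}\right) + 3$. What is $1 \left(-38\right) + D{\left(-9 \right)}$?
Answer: $-38 + 57 i \approx -38.0 + 57.0 i$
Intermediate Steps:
$O{\left(L \right)} = 1 + L^{2} + \frac{L}{2 + L}$ ($O{\left(L \right)} = -2 + \left(\left(L^{2} + \frac{L}{L + 2}\right) + 3\right) = -2 + \left(\left(L^{2} + \frac{L}{2 + L}\right) + 3\right) = -2 + \left(3 + L^{2} + \frac{L}{2 + L}\right) = 1 + L^{2} + \frac{L}{2 + L}$)
$D{\left(I \right)} = 19 \sqrt{I}$ ($D{\left(I \right)} = \frac{2 + \left(-4\right)^{3} + 2 \left(-4\right) + 2 \left(-4\right)^{2}}{2 - 4} \sqrt{I} = \frac{2 - 64 - 8 + 2 \cdot 16}{-2} \sqrt{I} = - \frac{2 - 64 - 8 + 32}{2} \sqrt{I} = \left(- \frac{1}{2}\right) \left(-38\right) \sqrt{I} = 19 \sqrt{I}$)
$1 \left(-38\right) + D{\left(-9 \right)} = 1 \left(-38\right) + 19 \sqrt{-9} = -38 + 19 \cdot 3 i = -38 + 57 i$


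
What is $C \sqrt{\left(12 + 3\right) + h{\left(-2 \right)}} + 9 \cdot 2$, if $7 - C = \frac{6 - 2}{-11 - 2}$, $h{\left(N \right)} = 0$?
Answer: $18 + \frac{95 \sqrt{15}}{13} \approx 46.303$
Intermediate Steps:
$C = \frac{95}{13}$ ($C = 7 - \frac{6 - 2}{-11 - 2} = 7 - \frac{1}{-13} \cdot 4 = 7 - \left(- \frac{1}{13}\right) 4 = 7 - - \frac{4}{13} = 7 + \frac{4}{13} = \frac{95}{13} \approx 7.3077$)
$C \sqrt{\left(12 + 3\right) + h{\left(-2 \right)}} + 9 \cdot 2 = \frac{95 \sqrt{\left(12 + 3\right) + 0}}{13} + 9 \cdot 2 = \frac{95 \sqrt{15 + 0}}{13} + 18 = \frac{95 \sqrt{15}}{13} + 18 = 18 + \frac{95 \sqrt{15}}{13}$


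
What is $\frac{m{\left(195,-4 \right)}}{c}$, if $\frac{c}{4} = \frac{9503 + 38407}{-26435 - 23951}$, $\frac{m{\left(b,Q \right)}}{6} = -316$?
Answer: $\frac{3980494}{7985} \approx 498.5$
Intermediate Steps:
$m{\left(b,Q \right)} = -1896$ ($m{\left(b,Q \right)} = 6 \left(-316\right) = -1896$)
$c = - \frac{95820}{25193}$ ($c = 4 \frac{9503 + 38407}{-26435 - 23951} = 4 \frac{47910}{-26435 - 23951} = 4 \frac{47910}{-50386} = 4 \cdot 47910 \left(- \frac{1}{50386}\right) = 4 \left(- \frac{23955}{25193}\right) = - \frac{95820}{25193} \approx -3.8034$)
$\frac{m{\left(195,-4 \right)}}{c} = - \frac{1896}{- \frac{95820}{25193}} = \left(-1896\right) \left(- \frac{25193}{95820}\right) = \frac{3980494}{7985}$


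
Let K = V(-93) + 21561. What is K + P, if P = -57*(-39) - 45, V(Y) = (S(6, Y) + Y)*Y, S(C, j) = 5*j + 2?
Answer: 75447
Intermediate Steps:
S(C, j) = 2 + 5*j
V(Y) = Y*(2 + 6*Y) (V(Y) = ((2 + 5*Y) + Y)*Y = (2 + 6*Y)*Y = Y*(2 + 6*Y))
K = 73269 (K = 2*(-93)*(1 + 3*(-93)) + 21561 = 2*(-93)*(1 - 279) + 21561 = 2*(-93)*(-278) + 21561 = 51708 + 21561 = 73269)
P = 2178 (P = 2223 - 45 = 2178)
K + P = 73269 + 2178 = 75447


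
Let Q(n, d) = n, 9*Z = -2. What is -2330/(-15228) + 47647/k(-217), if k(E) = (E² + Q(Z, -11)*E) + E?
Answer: 30298523/25929477 ≈ 1.1685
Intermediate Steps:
Z = -2/9 (Z = (⅑)*(-2) = -2/9 ≈ -0.22222)
k(E) = E² + 7*E/9 (k(E) = (E² - 2*E/9) + E = E² + 7*E/9)
-2330/(-15228) + 47647/k(-217) = -2330/(-15228) + 47647/(((⅑)*(-217)*(7 + 9*(-217)))) = -2330*(-1/15228) + 47647/(((⅑)*(-217)*(7 - 1953))) = 1165/7614 + 47647/(((⅑)*(-217)*(-1946))) = 1165/7614 + 47647/(422282/9) = 1165/7614 + 47647*(9/422282) = 1165/7614 + 13833/13622 = 30298523/25929477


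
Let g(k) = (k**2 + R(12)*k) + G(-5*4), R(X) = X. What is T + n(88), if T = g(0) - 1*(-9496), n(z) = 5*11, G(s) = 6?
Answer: 9557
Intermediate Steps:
n(z) = 55
g(k) = 6 + k**2 + 12*k (g(k) = (k**2 + 12*k) + 6 = 6 + k**2 + 12*k)
T = 9502 (T = (6 + 0**2 + 12*0) - 1*(-9496) = (6 + 0 + 0) + 9496 = 6 + 9496 = 9502)
T + n(88) = 9502 + 55 = 9557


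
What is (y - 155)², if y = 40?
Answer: 13225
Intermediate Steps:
(y - 155)² = (40 - 155)² = (-115)² = 13225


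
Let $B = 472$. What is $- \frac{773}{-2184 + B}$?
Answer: $\frac{773}{1712} \approx 0.45152$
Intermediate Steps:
$- \frac{773}{-2184 + B} = - \frac{773}{-2184 + 472} = - \frac{773}{-1712} = \left(-773\right) \left(- \frac{1}{1712}\right) = \frac{773}{1712}$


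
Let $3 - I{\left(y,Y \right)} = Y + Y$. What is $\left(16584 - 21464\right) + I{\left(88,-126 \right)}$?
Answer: $-4625$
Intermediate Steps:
$I{\left(y,Y \right)} = 3 - 2 Y$ ($I{\left(y,Y \right)} = 3 - \left(Y + Y\right) = 3 - 2 Y$)
$\left(16584 - 21464\right) + I{\left(88,-126 \right)} = \left(16584 - 21464\right) + \left(3 - -252\right) = -4880 + \left(3 + 252\right) = -4880 + 255 = -4625$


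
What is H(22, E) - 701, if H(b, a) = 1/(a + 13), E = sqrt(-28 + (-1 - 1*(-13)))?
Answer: -129672/185 - 4*I/185 ≈ -700.93 - 0.021622*I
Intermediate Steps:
E = 4*I (E = sqrt(-28 + (-1 + 13)) = sqrt(-28 + 12) = sqrt(-16) = 4*I ≈ 4.0*I)
H(b, a) = 1/(13 + a)
H(22, E) - 701 = 1/(13 + 4*I) - 701 = (13 - 4*I)/185 - 701 = -701 + (13 - 4*I)/185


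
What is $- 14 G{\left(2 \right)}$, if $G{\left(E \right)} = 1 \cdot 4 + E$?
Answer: $-84$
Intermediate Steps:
$G{\left(E \right)} = 4 + E$
$- 14 G{\left(2 \right)} = - 14 \left(4 + 2\right) = \left(-14\right) 6 = -84$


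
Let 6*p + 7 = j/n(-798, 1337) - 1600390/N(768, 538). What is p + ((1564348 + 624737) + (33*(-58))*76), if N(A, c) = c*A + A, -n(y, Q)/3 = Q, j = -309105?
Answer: 44067115462249/21563136 ≈ 2.0436e+6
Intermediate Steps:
n(y, Q) = -3*Q
N(A, c) = A + A*c (N(A, c) = A*c + A = A + A*c)
p = 237906793/21563136 (p = -7/6 + (-309105/((-3*1337)) - 1600390*1/(768*(1 + 538)))/6 = -7/6 + (-309105/(-4011) - 1600390/(768*539))/6 = -7/6 + (-309105*(-1/4011) - 1600390/413952)/6 = -7/6 + (103035/1337 - 1600390*1/413952)/6 = -7/6 + (103035/1337 - 72745/18816)/6 = -7/6 + (⅙)*(263063785/3593856) = -7/6 + 263063785/21563136 = 237906793/21563136 ≈ 11.033)
p + ((1564348 + 624737) + (33*(-58))*76) = 237906793/21563136 + ((1564348 + 624737) + (33*(-58))*76) = 237906793/21563136 + (2189085 - 1914*76) = 237906793/21563136 + (2189085 - 145464) = 237906793/21563136 + 2043621 = 44067115462249/21563136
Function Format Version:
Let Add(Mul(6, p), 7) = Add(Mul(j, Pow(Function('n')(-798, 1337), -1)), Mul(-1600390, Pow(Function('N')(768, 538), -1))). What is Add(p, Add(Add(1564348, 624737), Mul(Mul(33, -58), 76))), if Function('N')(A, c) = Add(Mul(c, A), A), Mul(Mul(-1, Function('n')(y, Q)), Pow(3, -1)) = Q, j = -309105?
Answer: Rational(44067115462249, 21563136) ≈ 2.0436e+6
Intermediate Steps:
Function('n')(y, Q) = Mul(-3, Q)
Function('N')(A, c) = Add(A, Mul(A, c)) (Function('N')(A, c) = Add(Mul(A, c), A) = Add(A, Mul(A, c)))
p = Rational(237906793, 21563136) (p = Add(Rational(-7, 6), Mul(Rational(1, 6), Add(Mul(-309105, Pow(Mul(-3, 1337), -1)), Mul(-1600390, Pow(Mul(768, Add(1, 538)), -1))))) = Add(Rational(-7, 6), Mul(Rational(1, 6), Add(Mul(-309105, Pow(-4011, -1)), Mul(-1600390, Pow(Mul(768, 539), -1))))) = Add(Rational(-7, 6), Mul(Rational(1, 6), Add(Mul(-309105, Rational(-1, 4011)), Mul(-1600390, Pow(413952, -1))))) = Add(Rational(-7, 6), Mul(Rational(1, 6), Add(Rational(103035, 1337), Mul(-1600390, Rational(1, 413952))))) = Add(Rational(-7, 6), Mul(Rational(1, 6), Add(Rational(103035, 1337), Rational(-72745, 18816)))) = Add(Rational(-7, 6), Mul(Rational(1, 6), Rational(263063785, 3593856))) = Add(Rational(-7, 6), Rational(263063785, 21563136)) = Rational(237906793, 21563136) ≈ 11.033)
Add(p, Add(Add(1564348, 624737), Mul(Mul(33, -58), 76))) = Add(Rational(237906793, 21563136), Add(Add(1564348, 624737), Mul(Mul(33, -58), 76))) = Add(Rational(237906793, 21563136), Add(2189085, Mul(-1914, 76))) = Add(Rational(237906793, 21563136), Add(2189085, -145464)) = Add(Rational(237906793, 21563136), 2043621) = Rational(44067115462249, 21563136)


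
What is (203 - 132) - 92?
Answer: -21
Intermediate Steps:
(203 - 132) - 92 = 71 - 92 = -21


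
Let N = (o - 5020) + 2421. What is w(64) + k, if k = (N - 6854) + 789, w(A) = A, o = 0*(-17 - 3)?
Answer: -8600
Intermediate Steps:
o = 0 (o = 0*(-20) = 0)
N = -2599 (N = (0 - 5020) + 2421 = -5020 + 2421 = -2599)
k = -8664 (k = (-2599 - 6854) + 789 = -9453 + 789 = -8664)
w(64) + k = 64 - 8664 = -8600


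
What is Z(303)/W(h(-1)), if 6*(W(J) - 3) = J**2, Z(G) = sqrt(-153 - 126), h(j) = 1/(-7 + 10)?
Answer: 162*I*sqrt(31)/163 ≈ 5.5336*I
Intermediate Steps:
h(j) = 1/3
Z(G) = 3*I*sqrt(31) (Z(G) = sqrt(-279) = 3*I*sqrt(31))
W(J) = 3 + J**2/6
Z(303)/W(h(-1)) = (3*I*sqrt(31))/(3 + (1/3)**2/6) = (3*I*sqrt(31))/(3 + (1/6)*(1/9)) = (3*I*sqrt(31))/(3 + 1/54) = (3*I*sqrt(31))/(163/54) = (3*I*sqrt(31))*(54/163) = 162*I*sqrt(31)/163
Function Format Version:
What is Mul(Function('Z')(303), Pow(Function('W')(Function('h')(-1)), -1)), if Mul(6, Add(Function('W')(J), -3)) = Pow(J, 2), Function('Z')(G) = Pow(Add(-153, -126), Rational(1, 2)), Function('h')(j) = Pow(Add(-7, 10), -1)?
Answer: Mul(Rational(162, 163), I, Pow(31, Rational(1, 2))) ≈ Mul(5.5336, I)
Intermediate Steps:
Function('h')(j) = Rational(1, 3) (Function('h')(j) = Pow(3, -1) = Rational(1, 3))
Function('Z')(G) = Mul(3, I, Pow(31, Rational(1, 2))) (Function('Z')(G) = Pow(-279, Rational(1, 2)) = Mul(3, I, Pow(31, Rational(1, 2))))
Function('W')(J) = Add(3, Mul(Rational(1, 6), Pow(J, 2)))
Mul(Function('Z')(303), Pow(Function('W')(Function('h')(-1)), -1)) = Mul(Mul(3, I, Pow(31, Rational(1, 2))), Pow(Add(3, Mul(Rational(1, 6), Pow(Rational(1, 3), 2))), -1)) = Mul(Mul(3, I, Pow(31, Rational(1, 2))), Pow(Add(3, Mul(Rational(1, 6), Rational(1, 9))), -1)) = Mul(Mul(3, I, Pow(31, Rational(1, 2))), Pow(Add(3, Rational(1, 54)), -1)) = Mul(Mul(3, I, Pow(31, Rational(1, 2))), Pow(Rational(163, 54), -1)) = Mul(Mul(3, I, Pow(31, Rational(1, 2))), Rational(54, 163)) = Mul(Rational(162, 163), I, Pow(31, Rational(1, 2)))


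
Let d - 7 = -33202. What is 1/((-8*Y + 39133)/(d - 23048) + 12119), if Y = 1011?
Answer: 56243/681577872 ≈ 8.2519e-5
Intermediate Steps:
d = -33195 (d = 7 - 33202 = -33195)
1/((-8*Y + 39133)/(d - 23048) + 12119) = 1/((-8*1011 + 39133)/(-33195 - 23048) + 12119) = 1/((-8088 + 39133)/(-56243) + 12119) = 1/(31045*(-1/56243) + 12119) = 1/(-31045/56243 + 12119) = 1/(681577872/56243) = 56243/681577872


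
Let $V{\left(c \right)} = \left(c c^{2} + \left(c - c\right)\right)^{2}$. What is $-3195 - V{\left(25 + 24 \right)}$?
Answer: $-13841290396$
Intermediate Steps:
$V{\left(c \right)} = c^{6}$ ($V{\left(c \right)} = \left(c^{3} + 0\right)^{2} = \left(c^{3}\right)^{2} = c^{6}$)
$-3195 - V{\left(25 + 24 \right)} = -3195 - \left(25 + 24\right)^{6} = -3195 - 49^{6} = -3195 - 13841287201 = -13841290396$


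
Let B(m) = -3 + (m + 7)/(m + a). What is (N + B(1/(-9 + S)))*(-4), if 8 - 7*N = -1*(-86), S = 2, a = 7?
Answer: 368/7 ≈ 52.571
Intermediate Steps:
B(m) = -2 (B(m) = -3 + (m + 7)/(m + 7) = -3 + (7 + m)/(7 + m) = -3 + 1 = -2)
N = -78/7 (N = 8/7 - (-1)*(-86)/7 = 8/7 - 1/7*86 = 8/7 - 86/7 = -78/7 ≈ -11.143)
(N + B(1/(-9 + S)))*(-4) = (-78/7 - 2)*(-4) = -92/7*(-4) = 368/7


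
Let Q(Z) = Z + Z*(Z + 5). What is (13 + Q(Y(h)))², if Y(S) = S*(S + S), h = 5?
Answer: 7912969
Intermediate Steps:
Y(S) = 2*S² (Y(S) = S*(2*S) = 2*S²)
Q(Z) = Z + Z*(5 + Z)
(13 + Q(Y(h)))² = (13 + (2*5²)*(6 + 2*5²))² = (13 + (2*25)*(6 + 2*25))² = (13 + 50*(6 + 50))² = (13 + 50*56)² = (13 + 2800)² = 2813² = 7912969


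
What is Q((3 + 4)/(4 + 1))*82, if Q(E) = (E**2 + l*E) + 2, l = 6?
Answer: 25338/25 ≈ 1013.5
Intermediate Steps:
Q(E) = 2 + E**2 + 6*E (Q(E) = (E**2 + 6*E) + 2 = 2 + E**2 + 6*E)
Q((3 + 4)/(4 + 1))*82 = (2 + ((3 + 4)/(4 + 1))**2 + 6*((3 + 4)/(4 + 1)))*82 = (2 + (7/5)**2 + 6*(7/5))*82 = (2 + 49/25 + 42/5)*82 = (309/25)*82 = 25338/25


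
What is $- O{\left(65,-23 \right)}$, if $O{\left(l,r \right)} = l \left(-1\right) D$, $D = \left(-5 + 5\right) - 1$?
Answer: $-65$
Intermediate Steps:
$D = -1$ ($D = 0 - 1 = -1$)
$O{\left(l,r \right)} = l$ ($O{\left(l,r \right)} = l \left(-1\right) \left(-1\right) = - l \left(-1\right) = l$)
$- O{\left(65,-23 \right)} = \left(-1\right) 65 = -65$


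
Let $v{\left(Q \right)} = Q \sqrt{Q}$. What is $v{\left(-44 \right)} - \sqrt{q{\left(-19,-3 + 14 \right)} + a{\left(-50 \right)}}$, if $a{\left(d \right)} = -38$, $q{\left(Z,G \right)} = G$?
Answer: $i \left(- 88 \sqrt{11} - 3 \sqrt{3}\right) \approx - 297.06 i$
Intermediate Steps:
$v{\left(Q \right)} = Q^{\frac{3}{2}}$
$v{\left(-44 \right)} - \sqrt{q{\left(-19,-3 + 14 \right)} + a{\left(-50 \right)}} = \left(-44\right)^{\frac{3}{2}} - \sqrt{\left(-3 + 14\right) - 38} = - 88 i \sqrt{11} - \sqrt{11 - 38} = - 88 i \sqrt{11} - \sqrt{-27} = - 88 i \sqrt{11} - 3 i \sqrt{3}$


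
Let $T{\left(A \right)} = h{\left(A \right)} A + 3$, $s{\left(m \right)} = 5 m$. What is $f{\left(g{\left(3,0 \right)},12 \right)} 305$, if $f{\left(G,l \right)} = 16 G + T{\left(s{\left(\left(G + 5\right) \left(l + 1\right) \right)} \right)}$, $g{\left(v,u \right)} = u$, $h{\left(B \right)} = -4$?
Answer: $-395585$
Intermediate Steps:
$T{\left(A \right)} = 3 - 4 A$ ($T{\left(A \right)} = - 4 A + 3 = 3 - 4 A$)
$f{\left(G,l \right)} = 3 + 16 G - 20 \left(1 + l\right) \left(5 + G\right)$ ($f{\left(G,l \right)} = 16 G - \left(-3 + 4 \cdot 5 \left(G + 5\right) \left(l + 1\right)\right) = 16 G - \left(-3 + 4 \cdot 5 \left(5 + G\right) \left(1 + l\right)\right) = 16 G - \left(-3 + 4 \cdot 5 \left(1 + l\right) \left(5 + G\right)\right) = 16 G - \left(-3 + 20 \left(1 + l\right) \left(5 + G\right)\right) = 3 + 16 G - 20 \left(1 + l\right) \left(5 + G\right)$)
$f{\left(g{\left(3,0 \right)},12 \right)} 305 = \left(-97 - 1200 - 0 - 0 \cdot 12\right) 305 = \left(-97 - 1200 + 0 + 0\right) 305 = \left(-1297\right) 305 = -395585$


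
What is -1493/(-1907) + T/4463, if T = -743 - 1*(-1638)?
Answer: 8370024/8510941 ≈ 0.98344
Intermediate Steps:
T = 895 (T = -743 + 1638 = 895)
-1493/(-1907) + T/4463 = -1493/(-1907) + 895/4463 = -1493*(-1/1907) + 895*(1/4463) = 1493/1907 + 895/4463 = 8370024/8510941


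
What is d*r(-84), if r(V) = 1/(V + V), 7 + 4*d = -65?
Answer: 3/28 ≈ 0.10714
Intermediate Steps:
d = -18 (d = -7/4 + (¼)*(-65) = -7/4 - 65/4 = -18)
r(V) = 1/(2*V)
d*r(-84) = -9/(-84) = -9*(-1)/84 = -18*(-1/168) = 3/28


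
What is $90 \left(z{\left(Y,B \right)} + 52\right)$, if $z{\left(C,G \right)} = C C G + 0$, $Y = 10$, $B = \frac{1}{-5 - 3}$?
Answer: $3555$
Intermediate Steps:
$B = - \frac{1}{8}$ ($B = \frac{1}{-8} = - \frac{1}{8} \approx -0.125$)
$z{\left(C,G \right)} = G C^{2}$ ($z{\left(C,G \right)} = C^{2} G + 0 = G C^{2} + 0 = G C^{2}$)
$90 \left(z{\left(Y,B \right)} + 52\right) = 90 \left(- \frac{10^{2}}{8} + 52\right) = 90 \left(\left(- \frac{1}{8}\right) 100 + 52\right) = 90 \left(- \frac{25}{2} + 52\right) = 90 \cdot \frac{79}{2} = 3555$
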